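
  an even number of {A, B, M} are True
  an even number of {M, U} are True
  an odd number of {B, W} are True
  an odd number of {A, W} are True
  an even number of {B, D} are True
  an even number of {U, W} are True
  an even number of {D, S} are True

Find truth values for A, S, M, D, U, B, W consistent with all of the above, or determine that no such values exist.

A=T, S=T, M=F, D=T, U=F, B=T, W=F

{A, B, M}: 2 true → even ✓
{M, U}: 0 true → even ✓
{B, W}: 1 true → odd ✓
{A, W}: 1 true → odd ✓
{B, D}: 2 true → even ✓
{U, W}: 0 true → even ✓
{D, S}: 2 true → even ✓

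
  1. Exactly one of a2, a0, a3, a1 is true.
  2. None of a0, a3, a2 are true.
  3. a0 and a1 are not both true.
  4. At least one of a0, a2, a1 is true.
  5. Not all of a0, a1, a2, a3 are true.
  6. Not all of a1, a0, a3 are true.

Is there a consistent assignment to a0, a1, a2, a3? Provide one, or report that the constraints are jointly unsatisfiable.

a0 = False, a1 = True, a2 = False, a3 = False

  (1) {a2, a0, a3, a1}: 1 true — exactly one ✓
  (2) {a0, a3, a2}: 0 true — none ✓
  (3) a0=F, a1=T — not both ✓
  (4) {a0, a2, a1}: 1 true — at least one ✓
  (5) {a0, a1, a2, a3}: 1/4 true — not all ✓
  (6) {a1, a0, a3}: 1/3 true — not all ✓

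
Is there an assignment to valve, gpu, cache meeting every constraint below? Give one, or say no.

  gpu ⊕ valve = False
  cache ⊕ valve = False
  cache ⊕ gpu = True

Adding constraints 1, 2, 3 mod 2: every variable appears an even number of times on the left, so the left side is 0.
But the right sides sum to 1 (mod 2). 0 ≠ 1 — the system is inconsistent.

The formula is unsatisfiable.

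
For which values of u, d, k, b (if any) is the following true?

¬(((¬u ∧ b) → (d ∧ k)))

u=F, d=F, k=F, b=T

  ¬(((¬u ∧ b) → (d ∧ k))) = True
    (¬u ∧ b) → (d ∧ k) = False
      ¬u ∧ b = True
        ¬u = True
      d ∧ k = False
The formula evaluates to True.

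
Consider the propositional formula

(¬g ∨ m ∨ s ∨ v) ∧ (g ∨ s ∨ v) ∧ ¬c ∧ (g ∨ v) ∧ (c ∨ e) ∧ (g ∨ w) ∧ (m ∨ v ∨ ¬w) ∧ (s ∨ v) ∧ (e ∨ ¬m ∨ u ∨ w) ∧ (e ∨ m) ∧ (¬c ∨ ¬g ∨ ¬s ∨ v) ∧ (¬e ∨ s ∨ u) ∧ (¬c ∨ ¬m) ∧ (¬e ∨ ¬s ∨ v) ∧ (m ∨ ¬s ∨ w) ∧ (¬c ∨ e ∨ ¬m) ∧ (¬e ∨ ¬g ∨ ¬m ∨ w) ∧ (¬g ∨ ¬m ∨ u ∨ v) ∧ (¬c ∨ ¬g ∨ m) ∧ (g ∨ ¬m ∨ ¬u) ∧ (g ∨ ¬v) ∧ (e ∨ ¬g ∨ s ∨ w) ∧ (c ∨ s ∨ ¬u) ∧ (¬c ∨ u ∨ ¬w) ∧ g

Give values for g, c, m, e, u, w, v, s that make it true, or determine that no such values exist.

g=T, c=F, m=T, e=T, u=F, w=T, v=T, s=T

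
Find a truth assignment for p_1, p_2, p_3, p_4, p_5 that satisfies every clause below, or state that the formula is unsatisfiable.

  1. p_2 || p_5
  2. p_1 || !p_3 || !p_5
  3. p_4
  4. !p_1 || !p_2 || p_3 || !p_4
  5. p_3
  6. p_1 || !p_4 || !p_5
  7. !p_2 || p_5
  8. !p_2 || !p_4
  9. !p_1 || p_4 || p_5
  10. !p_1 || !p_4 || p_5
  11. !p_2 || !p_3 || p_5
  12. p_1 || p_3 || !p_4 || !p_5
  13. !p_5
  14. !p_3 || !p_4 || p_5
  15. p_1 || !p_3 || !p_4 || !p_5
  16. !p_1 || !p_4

Case p_5 = True:
  Clause (!p_5) is falsified — contradiction.
Case p_5 = False:
  (p_2 || p_5) forces p_2 = True.
  Clause (!p_2 || p_5) is falsified — contradiction.
Both cases fail, so the formula is unsatisfiable.

Unsatisfiable — no assignment works.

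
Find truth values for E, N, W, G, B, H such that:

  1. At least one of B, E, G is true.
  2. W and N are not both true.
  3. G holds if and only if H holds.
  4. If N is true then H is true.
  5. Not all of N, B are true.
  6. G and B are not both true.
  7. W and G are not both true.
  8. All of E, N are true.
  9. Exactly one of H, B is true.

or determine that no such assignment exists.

E = True, N = True, W = False, G = True, B = False, H = True

  (1) {B, E, G}: 2 true — at least one ✓
  (2) W=F, N=T — not both ✓
  (3) G=T, H=T — same ✓
  (4) N=T ⇒ H: T ✓
  (5) {N, B}: 1/2 true — not all ✓
  (6) G=T, B=F — not both ✓
  (7) W=F, G=T — not both ✓
  (8) {E, N}: all 2 true ✓
  (9) {H, B}: 1 true — exactly one ✓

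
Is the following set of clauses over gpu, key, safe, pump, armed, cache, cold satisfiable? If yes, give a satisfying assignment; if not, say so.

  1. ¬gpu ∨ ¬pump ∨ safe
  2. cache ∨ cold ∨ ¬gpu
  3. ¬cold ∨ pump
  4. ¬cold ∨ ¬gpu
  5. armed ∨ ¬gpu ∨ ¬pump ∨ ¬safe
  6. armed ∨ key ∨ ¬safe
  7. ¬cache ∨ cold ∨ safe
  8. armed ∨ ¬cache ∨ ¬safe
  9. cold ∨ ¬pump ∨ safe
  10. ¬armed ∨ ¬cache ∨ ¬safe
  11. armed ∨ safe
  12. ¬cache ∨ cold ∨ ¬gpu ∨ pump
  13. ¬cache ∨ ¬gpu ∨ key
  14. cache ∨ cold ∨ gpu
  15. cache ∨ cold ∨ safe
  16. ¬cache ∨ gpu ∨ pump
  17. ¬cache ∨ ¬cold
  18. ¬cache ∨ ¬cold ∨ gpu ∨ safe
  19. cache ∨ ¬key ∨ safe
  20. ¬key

gpu=F; key=F; safe=F; pump=T; armed=T; cache=F; cold=T

Unit clause (¬key) forces key = False.
Try gpu = True:
  (¬cold ∨ ¬gpu) forces cold = False.
  (cache ∨ cold ∨ ¬gpu) forces cache = True.
  clause (¬cache ∨ ¬gpu ∨ key) is falsified — backtrack.
So gpu = False.
Set safe = False.
  then (armed ∨ safe) forces armed = True.
Set pump = True.
  then (cold ∨ ¬pump ∨ safe) forces cold = True.
  then (¬cache ∨ ¬cold) forces cache = False.
All clauses satisfied.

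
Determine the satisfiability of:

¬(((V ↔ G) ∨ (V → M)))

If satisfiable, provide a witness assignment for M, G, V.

M: False, G: False, V: True

  ¬(((V ↔ G) ∨ (V → M))) = True
    (V ↔ G) ∨ (V → M) = False
      V ↔ G = False
      V → M = False
The formula evaluates to True.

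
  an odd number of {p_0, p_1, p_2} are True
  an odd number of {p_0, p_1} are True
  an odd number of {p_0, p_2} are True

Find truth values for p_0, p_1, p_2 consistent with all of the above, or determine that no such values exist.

p_0 = True; p_1 = False; p_2 = False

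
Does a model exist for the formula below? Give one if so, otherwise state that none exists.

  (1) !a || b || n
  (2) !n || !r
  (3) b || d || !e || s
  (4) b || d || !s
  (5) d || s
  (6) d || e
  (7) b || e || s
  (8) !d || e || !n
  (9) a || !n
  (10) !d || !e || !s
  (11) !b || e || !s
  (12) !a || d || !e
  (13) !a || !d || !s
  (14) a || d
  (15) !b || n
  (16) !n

r: False, a: False, e: False, s: True, d: True, b: False, n: False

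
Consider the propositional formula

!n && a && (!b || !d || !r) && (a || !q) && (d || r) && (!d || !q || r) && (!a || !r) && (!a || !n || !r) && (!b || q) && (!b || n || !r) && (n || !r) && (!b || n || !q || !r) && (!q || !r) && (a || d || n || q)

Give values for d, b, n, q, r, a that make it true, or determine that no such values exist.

Unit clause (!n) forces n = False.
Unit clause (a) forces a = True.
In (!a || !r) only !r is left, so r = False.
In (d || r) only d is left, so d = True.
In (!d || !q || r) only !q is left, so q = False.
In (!b || q) only !b is left, so b = False.
All clauses satisfied.

d: True; b: False; n: False; q: False; r: False; a: True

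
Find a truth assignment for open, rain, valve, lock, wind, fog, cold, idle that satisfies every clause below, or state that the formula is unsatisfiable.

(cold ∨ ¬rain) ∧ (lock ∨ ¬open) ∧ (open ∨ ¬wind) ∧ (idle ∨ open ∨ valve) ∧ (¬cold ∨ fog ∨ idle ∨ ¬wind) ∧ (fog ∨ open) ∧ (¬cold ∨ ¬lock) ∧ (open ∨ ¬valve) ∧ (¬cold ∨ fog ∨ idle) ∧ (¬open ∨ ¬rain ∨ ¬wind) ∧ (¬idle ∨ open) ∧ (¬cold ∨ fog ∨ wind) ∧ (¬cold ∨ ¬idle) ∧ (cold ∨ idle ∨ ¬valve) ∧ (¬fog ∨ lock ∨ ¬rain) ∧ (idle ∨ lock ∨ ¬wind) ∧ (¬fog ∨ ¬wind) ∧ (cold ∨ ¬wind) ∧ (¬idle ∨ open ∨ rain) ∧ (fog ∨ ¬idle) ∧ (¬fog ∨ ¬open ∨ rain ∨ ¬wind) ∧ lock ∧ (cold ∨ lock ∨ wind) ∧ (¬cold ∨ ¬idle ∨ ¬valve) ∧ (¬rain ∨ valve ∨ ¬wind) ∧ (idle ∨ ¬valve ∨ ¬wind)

Unit clause (lock) forces lock = True.
In (¬cold ∨ ¬lock) only ¬cold is left, so cold = False.
In (cold ∨ ¬wind) only ¬wind is left, so wind = False.
In (cold ∨ ¬rain) only ¬rain is left, so rain = False.
Set open = True.
Set valve = True.
  then (cold ∨ idle ∨ ¬valve) forces idle = True.
  then (fog ∨ ¬idle) forces fog = True.
All clauses satisfied.

open: True, rain: False, valve: True, lock: True, wind: False, fog: True, cold: False, idle: True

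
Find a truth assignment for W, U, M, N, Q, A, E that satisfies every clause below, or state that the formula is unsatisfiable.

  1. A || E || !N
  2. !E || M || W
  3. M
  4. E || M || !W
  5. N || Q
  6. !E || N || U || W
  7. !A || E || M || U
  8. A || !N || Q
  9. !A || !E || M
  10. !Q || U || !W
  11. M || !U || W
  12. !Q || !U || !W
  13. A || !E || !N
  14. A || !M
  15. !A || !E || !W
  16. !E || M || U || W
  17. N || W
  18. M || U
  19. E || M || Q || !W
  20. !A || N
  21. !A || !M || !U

Unit clause (M) forces M = True.
In (A || !M) only A is left, so A = True.
In (!A || N) only N is left, so N = True.
In (!A || !M || !U) only !U is left, so U = False.
Set W = False.
Set Q = True.
Set E = False.
All clauses satisfied.

W = False; U = False; M = True; N = True; Q = True; A = True; E = False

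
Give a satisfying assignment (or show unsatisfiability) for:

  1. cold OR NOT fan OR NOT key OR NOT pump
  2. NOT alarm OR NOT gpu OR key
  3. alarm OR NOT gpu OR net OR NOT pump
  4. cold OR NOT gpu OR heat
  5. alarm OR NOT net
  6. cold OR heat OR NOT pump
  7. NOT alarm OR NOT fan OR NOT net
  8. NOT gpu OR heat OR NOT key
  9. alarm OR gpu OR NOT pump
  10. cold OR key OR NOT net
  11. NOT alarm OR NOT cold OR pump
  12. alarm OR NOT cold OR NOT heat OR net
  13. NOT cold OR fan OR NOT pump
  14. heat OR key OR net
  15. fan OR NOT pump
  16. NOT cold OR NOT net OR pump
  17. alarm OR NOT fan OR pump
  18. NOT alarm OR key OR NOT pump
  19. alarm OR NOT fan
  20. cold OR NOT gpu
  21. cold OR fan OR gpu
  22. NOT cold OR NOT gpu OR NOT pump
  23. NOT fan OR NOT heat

Set key = True.
Set alarm = True.
Try fan = False:
  (fan OR NOT pump) forces pump = False.
  (NOT alarm OR NOT cold OR pump) forces cold = False.
  (cold OR NOT gpu) forces gpu = False.
  clause (cold OR fan OR gpu) is falsified — backtrack.
So fan = True.
  then (NOT alarm OR NOT fan OR NOT net) forces net = False.
  then (NOT fan OR NOT heat) forces heat = False.
  then (NOT gpu OR heat OR NOT key) forces gpu = False.
Set pump = True.
  then (cold OR NOT fan OR NOT key OR NOT pump) forces cold = True.
All clauses satisfied.

key = True; alarm = True; fan = True; pump = True; cold = True; heat = False; net = False; gpu = False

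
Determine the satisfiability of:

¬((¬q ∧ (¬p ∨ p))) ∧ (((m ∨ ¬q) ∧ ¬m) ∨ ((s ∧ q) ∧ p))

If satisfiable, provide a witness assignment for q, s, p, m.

q = True, s = True, p = True, m = True

  ¬((¬q ∧ (¬p ∨ p))) = True
    ¬q ∧ (¬p ∨ p) = False
      ¬q = False
      ¬p ∨ p = True
        ¬p = False
  ((m ∨ ¬q) ∧ ¬m) ∨ ((s ∧ q) ∧ p) = True
    (m ∨ ¬q) ∧ ¬m = False
      m ∨ ¬q = True
        ¬q = False
      ¬m = False
    (s ∧ q) ∧ p = True
      s ∧ q = True
Both conjuncts True, so the formula holds.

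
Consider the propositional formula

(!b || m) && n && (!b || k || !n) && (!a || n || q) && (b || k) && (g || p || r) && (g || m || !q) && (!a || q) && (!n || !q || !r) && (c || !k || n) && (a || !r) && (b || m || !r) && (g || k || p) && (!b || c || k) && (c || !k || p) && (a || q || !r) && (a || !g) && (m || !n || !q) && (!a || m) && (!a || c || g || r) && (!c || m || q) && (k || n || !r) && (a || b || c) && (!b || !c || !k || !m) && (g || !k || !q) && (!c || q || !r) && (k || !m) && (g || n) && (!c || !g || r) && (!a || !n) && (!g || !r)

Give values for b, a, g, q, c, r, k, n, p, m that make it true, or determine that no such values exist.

b = True; a = False; g = False; q = False; c = False; r = False; k = True; n = True; p = True; m = True

Unit clause (n) forces n = True.
In (!a || !n) only !a is left, so a = False.
In (a || !r) only !r is left, so r = False.
In (a || !g) only !g is left, so g = False.
In (g || p || r) only p is left, so p = True.
Set b = True.
  then (!b || m) forces m = True.
  then (!b || k || !n) forces k = True.
  then (!b || !c || !k || !m) forces c = False.
  then (g || !k || !q) forces q = False.
All clauses satisfied.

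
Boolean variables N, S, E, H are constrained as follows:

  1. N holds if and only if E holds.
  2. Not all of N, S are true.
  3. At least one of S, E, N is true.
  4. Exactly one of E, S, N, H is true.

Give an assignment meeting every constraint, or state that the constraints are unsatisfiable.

N = False; S = True; E = False; H = False

  (1) N=F, E=F — same ✓
  (2) {N, S}: 1/2 true — not all ✓
  (3) {S, E, N}: 1 true — at least one ✓
  (4) {E, S, N, H}: 1 true — exactly one ✓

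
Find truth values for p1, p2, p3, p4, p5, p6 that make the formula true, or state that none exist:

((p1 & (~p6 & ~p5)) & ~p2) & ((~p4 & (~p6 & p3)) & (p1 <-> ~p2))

p1=T; p2=F; p3=T; p4=F; p5=F; p6=F

  (p1 & (~p6 & ~p5)) & ~p2 = True
    p1 & (~p6 & ~p5) = True
      ~p6 & ~p5 = True
        ~p6 = True
        ~p5 = True
    ~p2 = True
  (~p4 & (~p6 & p3)) & (p1 <-> ~p2) = True
    ~p4 & (~p6 & p3) = True
      ~p4 = True
      ~p6 & p3 = True
        ~p6 = True
    p1 <-> ~p2 = True
      ~p2 = True
Both conjuncts True, so the formula holds.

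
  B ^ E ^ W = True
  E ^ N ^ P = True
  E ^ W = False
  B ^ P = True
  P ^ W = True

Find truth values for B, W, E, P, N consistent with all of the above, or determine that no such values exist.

B = True, W = True, E = True, P = False, N = False

B ^ E ^ W = T ^ T ^ T = True ✓
E ^ N ^ P = T ^ F ^ F = True ✓
E ^ W = T ^ T = False ✓
B ^ P = T ^ F = True ✓
P ^ W = F ^ T = True ✓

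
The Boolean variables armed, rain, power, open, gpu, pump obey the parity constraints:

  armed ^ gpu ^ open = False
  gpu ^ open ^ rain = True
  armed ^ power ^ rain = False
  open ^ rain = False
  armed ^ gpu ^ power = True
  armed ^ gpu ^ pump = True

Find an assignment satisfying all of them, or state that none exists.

armed = True, rain = False, power = True, open = False, gpu = True, pump = True

armed ^ gpu ^ open = T ^ T ^ F = False ✓
gpu ^ open ^ rain = T ^ F ^ F = True ✓
armed ^ power ^ rain = T ^ T ^ F = False ✓
open ^ rain = F ^ F = False ✓
armed ^ gpu ^ power = T ^ T ^ T = True ✓
armed ^ gpu ^ pump = T ^ T ^ T = True ✓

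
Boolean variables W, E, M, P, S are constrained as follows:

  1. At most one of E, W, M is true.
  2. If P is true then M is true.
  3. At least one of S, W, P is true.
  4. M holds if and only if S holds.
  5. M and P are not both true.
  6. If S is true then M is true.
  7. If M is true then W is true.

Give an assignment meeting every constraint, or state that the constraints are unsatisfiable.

W=T; E=F; M=F; P=F; S=F

  (1) {E, W, M}: 1 true — at most one ✓
  (2) P=F ⇒ M: vacuous ✓
  (3) {S, W, P}: 1 true — at least one ✓
  (4) M=F, S=F — same ✓
  (5) M=F, P=F — not both ✓
  (6) S=F ⇒ M: vacuous ✓
  (7) M=F ⇒ W: vacuous ✓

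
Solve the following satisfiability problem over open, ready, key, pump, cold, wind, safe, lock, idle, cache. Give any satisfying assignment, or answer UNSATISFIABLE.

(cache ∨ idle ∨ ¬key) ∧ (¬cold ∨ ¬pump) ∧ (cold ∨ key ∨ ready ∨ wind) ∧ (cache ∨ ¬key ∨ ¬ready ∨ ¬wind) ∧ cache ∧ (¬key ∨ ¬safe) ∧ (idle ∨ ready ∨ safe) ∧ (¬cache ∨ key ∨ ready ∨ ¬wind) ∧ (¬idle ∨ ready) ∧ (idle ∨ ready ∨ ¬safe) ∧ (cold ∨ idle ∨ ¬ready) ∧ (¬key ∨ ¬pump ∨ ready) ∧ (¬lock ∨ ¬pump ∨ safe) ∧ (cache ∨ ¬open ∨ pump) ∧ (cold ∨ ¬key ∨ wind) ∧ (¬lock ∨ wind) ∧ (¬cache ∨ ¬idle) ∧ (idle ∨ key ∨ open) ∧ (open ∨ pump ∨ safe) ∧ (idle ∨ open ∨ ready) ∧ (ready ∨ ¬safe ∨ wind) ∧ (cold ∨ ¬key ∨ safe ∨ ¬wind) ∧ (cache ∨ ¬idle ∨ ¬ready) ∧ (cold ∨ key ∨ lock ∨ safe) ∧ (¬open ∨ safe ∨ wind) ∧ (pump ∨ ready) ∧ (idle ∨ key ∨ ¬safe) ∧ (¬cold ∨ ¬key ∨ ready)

Unit clause (cache) forces cache = True.
In (¬cache ∨ ¬idle) only ¬idle is left, so idle = False.
Set open = True.
Try ready = False:
  (idle ∨ ready ∨ safe) forces safe = True.
  clause (idle ∨ ready ∨ ¬safe) is falsified — backtrack.
So ready = True.
  then (cold ∨ idle ∨ ¬ready) forces cold = True.
  then (¬cold ∨ ¬pump) forces pump = False.
Set key = True.
  then (¬key ∨ ¬safe) forces safe = False.
  then (¬open ∨ safe ∨ wind) forces wind = True.
Set lock = False.
All clauses satisfied.

open = True, ready = True, key = True, pump = False, cold = True, wind = True, safe = False, lock = False, idle = False, cache = True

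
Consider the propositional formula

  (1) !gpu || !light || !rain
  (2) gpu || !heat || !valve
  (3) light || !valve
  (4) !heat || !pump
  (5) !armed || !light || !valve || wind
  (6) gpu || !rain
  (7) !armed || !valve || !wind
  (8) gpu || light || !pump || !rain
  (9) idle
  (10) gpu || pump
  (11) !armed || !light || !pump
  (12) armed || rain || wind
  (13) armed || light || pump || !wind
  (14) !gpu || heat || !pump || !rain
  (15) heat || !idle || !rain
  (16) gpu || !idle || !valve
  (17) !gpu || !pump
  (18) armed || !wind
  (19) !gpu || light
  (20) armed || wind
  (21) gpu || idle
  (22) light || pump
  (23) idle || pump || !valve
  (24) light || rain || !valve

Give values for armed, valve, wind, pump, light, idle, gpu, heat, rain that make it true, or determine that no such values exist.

armed=T; valve=F; wind=T; pump=F; light=T; idle=T; gpu=T; heat=F; rain=F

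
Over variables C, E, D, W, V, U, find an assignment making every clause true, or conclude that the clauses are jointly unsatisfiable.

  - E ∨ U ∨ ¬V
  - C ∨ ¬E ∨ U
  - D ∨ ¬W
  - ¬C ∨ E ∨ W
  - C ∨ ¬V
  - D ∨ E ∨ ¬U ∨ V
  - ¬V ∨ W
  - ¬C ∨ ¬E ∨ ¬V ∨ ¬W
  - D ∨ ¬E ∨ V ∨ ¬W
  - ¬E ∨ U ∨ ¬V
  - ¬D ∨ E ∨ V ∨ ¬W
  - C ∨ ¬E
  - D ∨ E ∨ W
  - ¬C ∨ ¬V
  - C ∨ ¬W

Set C = True.
  then (¬C ∨ ¬V) forces V = False.
Try E = False:
  (¬C ∨ E ∨ W) forces W = True.
  (D ∨ ¬W) forces D = True.
  clause (¬D ∨ E ∨ V ∨ ¬W) is falsified — backtrack.
So E = True.
Set D = False.
  then (D ∨ ¬W) forces W = False.
Set U = False.
All clauses satisfied.

C: True; E: True; D: False; W: False; V: False; U: False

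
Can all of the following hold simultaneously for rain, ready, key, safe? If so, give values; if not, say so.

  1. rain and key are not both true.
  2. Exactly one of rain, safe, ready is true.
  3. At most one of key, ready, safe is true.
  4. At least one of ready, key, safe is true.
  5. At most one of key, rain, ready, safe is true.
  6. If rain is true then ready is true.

rain = False, ready = False, key = False, safe = True

  (1) rain=F, key=F — not both ✓
  (2) {rain, safe, ready}: 1 true — exactly one ✓
  (3) {key, ready, safe}: 1 true — at most one ✓
  (4) {ready, key, safe}: 1 true — at least one ✓
  (5) {key, rain, ready, safe}: 1 true — at most one ✓
  (6) rain=F ⇒ ready: vacuous ✓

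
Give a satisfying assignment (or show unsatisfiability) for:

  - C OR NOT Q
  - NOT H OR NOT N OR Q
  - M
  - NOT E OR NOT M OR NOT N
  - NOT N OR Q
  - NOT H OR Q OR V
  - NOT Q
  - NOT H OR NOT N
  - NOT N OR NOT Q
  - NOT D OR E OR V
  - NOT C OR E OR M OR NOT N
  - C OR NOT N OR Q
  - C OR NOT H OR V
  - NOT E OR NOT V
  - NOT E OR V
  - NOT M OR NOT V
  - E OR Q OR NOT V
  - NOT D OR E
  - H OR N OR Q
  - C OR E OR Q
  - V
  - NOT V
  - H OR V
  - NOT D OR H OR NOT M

Case V = True:
  Clause (NOT V) is falsified — contradiction.
Case V = False:
  Clause (V) is falsified — contradiction.
Both cases fail, so the formula is unsatisfiable.

Unsatisfiable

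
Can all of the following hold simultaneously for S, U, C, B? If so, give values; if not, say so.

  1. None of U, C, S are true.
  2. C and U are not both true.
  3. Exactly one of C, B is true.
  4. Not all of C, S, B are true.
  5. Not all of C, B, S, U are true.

S: False, U: False, C: False, B: True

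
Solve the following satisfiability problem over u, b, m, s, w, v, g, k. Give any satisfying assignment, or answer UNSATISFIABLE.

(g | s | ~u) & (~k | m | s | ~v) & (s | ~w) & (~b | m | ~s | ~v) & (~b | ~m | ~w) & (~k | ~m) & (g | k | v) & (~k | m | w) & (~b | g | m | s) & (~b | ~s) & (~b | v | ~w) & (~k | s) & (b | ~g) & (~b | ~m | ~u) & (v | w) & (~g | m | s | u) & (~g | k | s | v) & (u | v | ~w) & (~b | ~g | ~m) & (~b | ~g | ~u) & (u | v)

u: False, b: False, m: True, s: False, w: False, v: True, g: False, k: False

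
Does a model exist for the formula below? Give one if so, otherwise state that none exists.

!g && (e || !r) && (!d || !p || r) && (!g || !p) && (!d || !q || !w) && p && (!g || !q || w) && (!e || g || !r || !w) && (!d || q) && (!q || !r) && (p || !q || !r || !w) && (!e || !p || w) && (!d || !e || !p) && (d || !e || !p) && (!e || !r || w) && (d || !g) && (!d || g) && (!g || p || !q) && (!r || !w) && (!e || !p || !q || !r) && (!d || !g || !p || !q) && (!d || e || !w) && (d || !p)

No satisfying assignment exists.

Case p = True:
  (!g) forces g = False.
  (!d || g) forces d = False.
  Clause (d || !p) is falsified — contradiction.
Case p = False:
  Clause (p) is falsified — contradiction.
Both cases fail, so the formula is unsatisfiable.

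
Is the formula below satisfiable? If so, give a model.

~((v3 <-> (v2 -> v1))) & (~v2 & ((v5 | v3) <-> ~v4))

v1: True, v2: False, v3: False, v4: False, v5: True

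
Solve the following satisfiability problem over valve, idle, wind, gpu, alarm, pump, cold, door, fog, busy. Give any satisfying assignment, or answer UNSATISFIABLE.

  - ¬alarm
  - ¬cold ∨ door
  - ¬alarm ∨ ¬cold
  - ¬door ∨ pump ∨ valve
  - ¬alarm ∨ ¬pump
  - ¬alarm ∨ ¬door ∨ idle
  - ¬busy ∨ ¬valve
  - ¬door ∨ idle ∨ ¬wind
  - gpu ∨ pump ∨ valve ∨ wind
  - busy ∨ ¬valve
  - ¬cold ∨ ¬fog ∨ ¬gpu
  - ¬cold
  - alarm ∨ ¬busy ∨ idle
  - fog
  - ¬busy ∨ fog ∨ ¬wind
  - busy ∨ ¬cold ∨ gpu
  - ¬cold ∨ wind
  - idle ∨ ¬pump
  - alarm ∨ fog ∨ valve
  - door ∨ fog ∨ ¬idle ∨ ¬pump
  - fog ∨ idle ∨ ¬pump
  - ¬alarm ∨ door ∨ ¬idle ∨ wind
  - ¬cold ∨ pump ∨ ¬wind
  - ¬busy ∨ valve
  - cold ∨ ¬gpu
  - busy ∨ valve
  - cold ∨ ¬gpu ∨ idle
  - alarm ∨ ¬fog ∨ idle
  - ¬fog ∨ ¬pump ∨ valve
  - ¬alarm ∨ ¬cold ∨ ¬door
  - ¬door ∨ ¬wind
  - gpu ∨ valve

No satisfying assignment exists.

Case busy = True:
  (¬alarm) forces alarm = False.
  (¬busy ∨ ¬valve) forces valve = False.
  Clause (¬busy ∨ valve) is falsified — contradiction.
Case busy = False:
  (¬alarm) forces alarm = False.
  (busy ∨ ¬valve) forces valve = False.
  Clause (busy ∨ valve) is falsified — contradiction.
Both cases fail, so the formula is unsatisfiable.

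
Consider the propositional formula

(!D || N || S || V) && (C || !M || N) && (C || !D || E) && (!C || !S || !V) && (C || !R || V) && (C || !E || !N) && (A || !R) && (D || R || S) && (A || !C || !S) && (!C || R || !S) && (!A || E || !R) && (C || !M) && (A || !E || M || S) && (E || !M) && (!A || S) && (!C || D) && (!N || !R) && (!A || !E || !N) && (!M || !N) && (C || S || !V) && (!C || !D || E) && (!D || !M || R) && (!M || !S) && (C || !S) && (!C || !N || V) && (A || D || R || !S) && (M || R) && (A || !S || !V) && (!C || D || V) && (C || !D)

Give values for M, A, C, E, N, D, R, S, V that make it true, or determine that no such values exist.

Set M = False.
  then (M || R) forces R = True.
  then (A || !R) forces A = True.
  then (!A || E || !R) forces E = True.
  then (!A || S) forces S = True.
  then (!N || !R) forces N = False.
  then (C || !S) forces C = True.
  then (!C || !S || !V) forces V = False.
  then (!C || D) forces D = True.
All clauses satisfied.

M: False, A: True, C: True, E: True, N: False, D: True, R: True, S: True, V: False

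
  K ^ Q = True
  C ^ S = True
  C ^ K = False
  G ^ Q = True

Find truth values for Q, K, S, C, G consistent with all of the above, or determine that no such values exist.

Q = False, K = True, S = False, C = True, G = True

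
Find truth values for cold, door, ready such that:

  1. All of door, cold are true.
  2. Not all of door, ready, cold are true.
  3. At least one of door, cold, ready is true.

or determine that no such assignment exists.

cold = True, door = True, ready = False

  (1) {door, cold}: all 2 true ✓
  (2) {door, ready, cold}: 2/3 true — not all ✓
  (3) {door, cold, ready}: 2 true — at least one ✓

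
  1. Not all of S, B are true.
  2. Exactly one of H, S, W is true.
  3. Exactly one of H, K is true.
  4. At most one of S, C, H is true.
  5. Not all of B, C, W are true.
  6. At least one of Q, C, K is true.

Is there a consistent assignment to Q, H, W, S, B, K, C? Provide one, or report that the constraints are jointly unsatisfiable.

Q = True, H = True, W = False, S = False, B = False, K = False, C = False

  (1) {S, B}: 0/2 true — not all ✓
  (2) {H, S, W}: 1 true — exactly one ✓
  (3) {H, K}: 1 true — exactly one ✓
  (4) {S, C, H}: 1 true — at most one ✓
  (5) {B, C, W}: 0/3 true — not all ✓
  (6) {Q, C, K}: 1 true — at least one ✓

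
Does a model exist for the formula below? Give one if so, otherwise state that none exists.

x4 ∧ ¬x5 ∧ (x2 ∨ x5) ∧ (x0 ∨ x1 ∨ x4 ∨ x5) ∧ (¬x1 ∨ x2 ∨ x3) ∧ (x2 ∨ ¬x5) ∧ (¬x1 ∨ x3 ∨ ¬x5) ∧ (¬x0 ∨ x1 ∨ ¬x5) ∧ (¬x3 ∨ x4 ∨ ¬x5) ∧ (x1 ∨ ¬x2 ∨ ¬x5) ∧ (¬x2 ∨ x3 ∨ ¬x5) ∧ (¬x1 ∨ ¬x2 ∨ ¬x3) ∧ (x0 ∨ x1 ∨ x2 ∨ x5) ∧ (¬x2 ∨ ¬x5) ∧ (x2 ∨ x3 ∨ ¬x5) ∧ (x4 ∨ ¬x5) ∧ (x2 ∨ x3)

x0: False, x1: False, x2: True, x3: False, x4: True, x5: False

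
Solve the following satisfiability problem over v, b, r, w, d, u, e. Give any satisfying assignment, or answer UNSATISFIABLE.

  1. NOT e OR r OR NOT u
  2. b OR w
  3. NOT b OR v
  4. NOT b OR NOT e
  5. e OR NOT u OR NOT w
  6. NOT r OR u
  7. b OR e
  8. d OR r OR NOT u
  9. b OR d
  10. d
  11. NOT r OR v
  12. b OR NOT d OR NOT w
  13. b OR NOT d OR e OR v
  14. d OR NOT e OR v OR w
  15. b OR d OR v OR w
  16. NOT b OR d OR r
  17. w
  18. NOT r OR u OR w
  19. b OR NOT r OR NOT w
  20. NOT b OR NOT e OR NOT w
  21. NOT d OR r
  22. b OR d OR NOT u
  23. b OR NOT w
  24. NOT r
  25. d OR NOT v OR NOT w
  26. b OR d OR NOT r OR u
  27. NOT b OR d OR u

The formula is unsatisfiable.

Case r = True:
  Clause (NOT r) is falsified — contradiction.
Case r = False:
  (d) forces d = True.
  Clause (NOT d OR r) is falsified — contradiction.
Both cases fail, so the formula is unsatisfiable.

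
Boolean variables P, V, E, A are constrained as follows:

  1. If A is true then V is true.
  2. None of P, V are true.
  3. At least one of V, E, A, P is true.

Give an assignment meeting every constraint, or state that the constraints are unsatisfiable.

P = False, V = False, E = True, A = False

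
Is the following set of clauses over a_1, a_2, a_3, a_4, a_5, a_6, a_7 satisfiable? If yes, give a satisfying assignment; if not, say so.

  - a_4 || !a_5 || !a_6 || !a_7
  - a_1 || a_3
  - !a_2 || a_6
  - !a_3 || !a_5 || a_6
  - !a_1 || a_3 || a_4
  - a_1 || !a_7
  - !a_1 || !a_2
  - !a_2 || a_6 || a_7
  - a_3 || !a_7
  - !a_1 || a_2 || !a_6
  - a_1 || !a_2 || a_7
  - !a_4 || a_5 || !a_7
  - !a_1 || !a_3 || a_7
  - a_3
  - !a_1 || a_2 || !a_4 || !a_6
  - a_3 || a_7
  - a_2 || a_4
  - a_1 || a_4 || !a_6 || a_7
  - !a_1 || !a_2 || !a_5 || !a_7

Unit clause (a_3) forces a_3 = True.
Set a_1 = False.
  then (a_1 || !a_7) forces a_7 = False.
  then (a_1 || !a_2 || a_7) forces a_2 = False.
  then (a_2 || a_4) forces a_4 = True.
Set a_5 = False.
Set a_6 = False.
All clauses satisfied.

a_1 = False; a_2 = False; a_3 = True; a_4 = True; a_5 = False; a_6 = False; a_7 = False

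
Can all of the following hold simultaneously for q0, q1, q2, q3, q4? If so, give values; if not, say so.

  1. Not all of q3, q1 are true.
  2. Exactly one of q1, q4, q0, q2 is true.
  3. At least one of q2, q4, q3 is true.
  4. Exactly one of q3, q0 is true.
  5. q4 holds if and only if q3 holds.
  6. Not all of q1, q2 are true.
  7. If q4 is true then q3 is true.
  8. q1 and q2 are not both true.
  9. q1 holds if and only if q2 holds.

q0 = False, q1 = False, q2 = False, q3 = True, q4 = True

  (1) {q3, q1}: 1/2 true — not all ✓
  (2) {q1, q4, q0, q2}: 1 true — exactly one ✓
  (3) {q2, q4, q3}: 2 true — at least one ✓
  (4) {q3, q0}: 1 true — exactly one ✓
  (5) q4=T, q3=T — same ✓
  (6) {q1, q2}: 0/2 true — not all ✓
  (7) q4=T ⇒ q3: T ✓
  (8) q1=F, q2=F — not both ✓
  (9) q1=F, q2=F — same ✓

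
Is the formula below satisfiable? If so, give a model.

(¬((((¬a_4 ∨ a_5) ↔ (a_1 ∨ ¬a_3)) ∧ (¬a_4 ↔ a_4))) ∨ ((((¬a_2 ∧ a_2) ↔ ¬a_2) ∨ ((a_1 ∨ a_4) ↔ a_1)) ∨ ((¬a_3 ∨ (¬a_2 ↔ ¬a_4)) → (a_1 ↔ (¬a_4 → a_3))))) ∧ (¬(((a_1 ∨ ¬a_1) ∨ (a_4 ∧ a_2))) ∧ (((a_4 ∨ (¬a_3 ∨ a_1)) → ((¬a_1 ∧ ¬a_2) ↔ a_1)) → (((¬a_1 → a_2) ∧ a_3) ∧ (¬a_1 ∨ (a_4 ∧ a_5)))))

The conjunct ¬(((a_1 ∨ ¬a_1) ∨ (a_4 ∧ a_2))) is unsatisfiable on its own:
  a_1=F, a_2=F, a_4=F: evaluates to False.
  a_1=F, a_2=F, a_4=T: evaluates to False.
  a_1=F, a_2=T, a_4=F: evaluates to False.
  a_1=F, a_2=T, a_4=T: evaluates to False.
  a_1=T, a_2=F, a_4=F: evaluates to False.
  a_1=T, a_2=F, a_4=T: evaluates to False.
  a_1=T, a_2=T, a_4=F: evaluates to False.
  a_1=T, a_2=T, a_4=T: evaluates to False.
So the whole conjunction is unsatisfiable.

Unsatisfiable — no assignment works.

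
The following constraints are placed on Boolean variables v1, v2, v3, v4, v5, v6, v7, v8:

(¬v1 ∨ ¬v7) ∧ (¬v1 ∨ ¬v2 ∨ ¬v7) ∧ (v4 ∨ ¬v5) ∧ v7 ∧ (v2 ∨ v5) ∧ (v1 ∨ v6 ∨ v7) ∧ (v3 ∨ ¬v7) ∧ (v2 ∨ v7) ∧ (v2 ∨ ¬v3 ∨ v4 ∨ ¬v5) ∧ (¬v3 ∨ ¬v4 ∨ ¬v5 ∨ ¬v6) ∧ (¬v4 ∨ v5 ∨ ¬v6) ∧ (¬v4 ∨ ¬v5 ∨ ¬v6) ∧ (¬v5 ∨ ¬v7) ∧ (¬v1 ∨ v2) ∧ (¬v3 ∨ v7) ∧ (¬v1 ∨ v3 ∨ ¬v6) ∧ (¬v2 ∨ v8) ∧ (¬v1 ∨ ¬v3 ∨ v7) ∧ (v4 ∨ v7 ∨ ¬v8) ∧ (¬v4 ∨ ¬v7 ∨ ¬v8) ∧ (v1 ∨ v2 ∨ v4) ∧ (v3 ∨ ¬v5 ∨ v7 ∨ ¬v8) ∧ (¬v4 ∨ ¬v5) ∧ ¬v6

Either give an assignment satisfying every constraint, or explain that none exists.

Unit clause (v7) forces v7 = True.
In (v3 ∨ ¬v7) only v3 is left, so v3 = True.
In (¬v5 ∨ ¬v7) only ¬v5 is left, so v5 = False.
Unit clause (¬v6) forces v6 = False.
In (¬v1 ∨ ¬v7) only ¬v1 is left, so v1 = False.
In (v2 ∨ v5) only v2 is left, so v2 = True.
In (¬v2 ∨ v8) only v8 is left, so v8 = True.
In (¬v4 ∨ ¬v7 ∨ ¬v8) only ¬v4 is left, so v4 = False.
All clauses satisfied.

v1 = False, v2 = True, v3 = True, v4 = False, v5 = False, v6 = False, v7 = True, v8 = True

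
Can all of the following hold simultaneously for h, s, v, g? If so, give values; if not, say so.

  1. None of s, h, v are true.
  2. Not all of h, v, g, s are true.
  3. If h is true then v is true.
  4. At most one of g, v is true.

h = False; s = False; v = False; g = False

  (1) {s, h, v}: 0 true — none ✓
  (2) {h, v, g, s}: 0/4 true — not all ✓
  (3) h=F ⇒ v: vacuous ✓
  (4) {g, v}: 0 true — at most one ✓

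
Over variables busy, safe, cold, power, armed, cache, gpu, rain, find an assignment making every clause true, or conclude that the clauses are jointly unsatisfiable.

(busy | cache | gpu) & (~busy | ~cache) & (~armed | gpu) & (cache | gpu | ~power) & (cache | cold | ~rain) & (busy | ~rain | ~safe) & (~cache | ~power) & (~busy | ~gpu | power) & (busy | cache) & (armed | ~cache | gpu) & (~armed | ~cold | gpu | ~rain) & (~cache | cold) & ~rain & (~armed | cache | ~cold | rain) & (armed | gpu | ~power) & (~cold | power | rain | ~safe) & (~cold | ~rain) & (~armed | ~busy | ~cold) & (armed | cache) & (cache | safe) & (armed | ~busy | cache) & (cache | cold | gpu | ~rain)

busy = False; safe = False; cold = True; power = False; armed = True; cache = True; gpu = True; rain = False

Unit clause (~rain) forces rain = False.
Set busy = False.
  then (busy | cache) forces cache = True.
  then (~cache | cold) forces cold = True.
  then (~cache | ~power) forces power = False.
  then (~cold | power | rain | ~safe) forces safe = False.
Set armed = True.
  then (~armed | gpu) forces gpu = True.
All clauses satisfied.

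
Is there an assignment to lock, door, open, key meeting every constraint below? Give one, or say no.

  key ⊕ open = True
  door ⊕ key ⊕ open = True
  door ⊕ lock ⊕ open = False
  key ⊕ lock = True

lock = False, door = False, open = False, key = True

key ⊕ open = T ⊕ F = True ✓
door ⊕ key ⊕ open = F ⊕ T ⊕ F = True ✓
door ⊕ lock ⊕ open = F ⊕ F ⊕ F = False ✓
key ⊕ lock = T ⊕ F = True ✓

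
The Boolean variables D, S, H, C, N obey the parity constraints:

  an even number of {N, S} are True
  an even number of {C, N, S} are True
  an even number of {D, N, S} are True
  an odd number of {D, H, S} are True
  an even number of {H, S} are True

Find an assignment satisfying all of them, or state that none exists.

UNSATISFIABLE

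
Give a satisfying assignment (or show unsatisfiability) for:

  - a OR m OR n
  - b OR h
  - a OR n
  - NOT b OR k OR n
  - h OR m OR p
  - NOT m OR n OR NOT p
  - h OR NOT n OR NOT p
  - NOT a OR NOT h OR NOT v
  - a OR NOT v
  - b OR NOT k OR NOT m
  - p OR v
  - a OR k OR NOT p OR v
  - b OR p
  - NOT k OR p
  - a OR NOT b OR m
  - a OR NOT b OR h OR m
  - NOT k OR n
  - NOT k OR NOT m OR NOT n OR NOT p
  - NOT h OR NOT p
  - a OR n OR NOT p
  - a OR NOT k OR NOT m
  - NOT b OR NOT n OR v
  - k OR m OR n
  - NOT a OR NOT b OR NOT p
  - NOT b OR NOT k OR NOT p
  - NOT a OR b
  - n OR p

p=F, b=T, n=T, m=T, k=F, a=T, v=T, h=F

Set p = False.
  then (p OR v) forces v = True.
  then (b OR p) forces b = True.
  then (NOT k OR p) forces k = False.
  then (n OR p) forces n = True.
  then (a OR NOT v) forces a = True.
  then (NOT a OR NOT h OR NOT v) forces h = False.
  then (h OR m OR p) forces m = True.
All clauses satisfied.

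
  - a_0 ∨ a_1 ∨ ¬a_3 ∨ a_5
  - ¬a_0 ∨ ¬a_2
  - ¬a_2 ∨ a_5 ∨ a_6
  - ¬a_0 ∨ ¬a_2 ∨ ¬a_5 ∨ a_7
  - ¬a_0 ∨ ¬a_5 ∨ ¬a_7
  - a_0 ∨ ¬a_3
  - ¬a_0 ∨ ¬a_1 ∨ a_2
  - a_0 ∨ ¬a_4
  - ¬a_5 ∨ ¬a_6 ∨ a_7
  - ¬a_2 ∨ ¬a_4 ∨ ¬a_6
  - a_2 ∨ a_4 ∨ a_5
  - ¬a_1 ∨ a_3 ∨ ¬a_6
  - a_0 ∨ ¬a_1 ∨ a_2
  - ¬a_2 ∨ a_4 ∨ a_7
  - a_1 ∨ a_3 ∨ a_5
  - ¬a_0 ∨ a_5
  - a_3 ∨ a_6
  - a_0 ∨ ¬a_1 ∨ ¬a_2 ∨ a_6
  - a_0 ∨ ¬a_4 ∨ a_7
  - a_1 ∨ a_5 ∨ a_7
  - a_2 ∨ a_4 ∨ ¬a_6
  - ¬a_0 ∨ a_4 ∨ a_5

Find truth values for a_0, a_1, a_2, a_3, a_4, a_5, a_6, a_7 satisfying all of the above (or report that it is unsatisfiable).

a_0=T; a_1=F; a_2=F; a_3=T; a_4=F; a_5=T; a_6=F; a_7=F

Set a_0 = True.
  then (¬a_0 ∨ ¬a_2) forces a_2 = False.
  then (¬a_0 ∨ ¬a_1 ∨ a_2) forces a_1 = False.
  then (¬a_0 ∨ a_5) forces a_5 = True.
  then (¬a_0 ∨ ¬a_5 ∨ ¬a_7) forces a_7 = False.
  then (¬a_5 ∨ ¬a_6 ∨ a_7) forces a_6 = False.
  then (a_3 ∨ a_6) forces a_3 = True.
Set a_4 = False.
All clauses satisfied.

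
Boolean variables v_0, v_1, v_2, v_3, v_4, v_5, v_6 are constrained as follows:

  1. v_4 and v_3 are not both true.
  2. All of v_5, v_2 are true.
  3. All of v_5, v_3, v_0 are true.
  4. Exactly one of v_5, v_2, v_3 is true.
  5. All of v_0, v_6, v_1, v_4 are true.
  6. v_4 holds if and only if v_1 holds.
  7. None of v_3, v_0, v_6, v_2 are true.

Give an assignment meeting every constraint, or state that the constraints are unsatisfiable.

The formula is unsatisfiable.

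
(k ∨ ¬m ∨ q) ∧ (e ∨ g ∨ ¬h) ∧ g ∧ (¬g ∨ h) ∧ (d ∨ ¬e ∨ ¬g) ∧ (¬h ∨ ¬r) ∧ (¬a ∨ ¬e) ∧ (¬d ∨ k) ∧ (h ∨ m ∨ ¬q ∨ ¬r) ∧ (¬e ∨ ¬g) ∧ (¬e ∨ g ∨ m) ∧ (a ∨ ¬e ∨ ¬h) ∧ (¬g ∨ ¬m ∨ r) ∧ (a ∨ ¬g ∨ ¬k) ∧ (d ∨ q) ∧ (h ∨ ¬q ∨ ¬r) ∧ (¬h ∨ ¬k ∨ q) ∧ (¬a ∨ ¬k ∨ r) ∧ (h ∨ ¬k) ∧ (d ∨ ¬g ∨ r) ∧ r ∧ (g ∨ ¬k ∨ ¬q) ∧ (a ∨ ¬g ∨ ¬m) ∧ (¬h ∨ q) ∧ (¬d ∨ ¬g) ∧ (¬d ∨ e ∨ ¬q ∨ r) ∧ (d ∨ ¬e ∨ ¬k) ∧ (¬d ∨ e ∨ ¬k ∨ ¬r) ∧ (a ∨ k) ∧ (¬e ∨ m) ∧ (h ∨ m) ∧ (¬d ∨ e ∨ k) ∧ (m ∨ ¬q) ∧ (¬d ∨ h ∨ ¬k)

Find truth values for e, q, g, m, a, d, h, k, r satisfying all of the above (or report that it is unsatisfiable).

Unsatisfiable

Case g = True:
  (¬g ∨ h) forces h = True.
  (¬h ∨ ¬r) forces r = False.
  Clause (r) is falsified — contradiction.
Case g = False:
  Clause (g) is falsified — contradiction.
Both cases fail, so the formula is unsatisfiable.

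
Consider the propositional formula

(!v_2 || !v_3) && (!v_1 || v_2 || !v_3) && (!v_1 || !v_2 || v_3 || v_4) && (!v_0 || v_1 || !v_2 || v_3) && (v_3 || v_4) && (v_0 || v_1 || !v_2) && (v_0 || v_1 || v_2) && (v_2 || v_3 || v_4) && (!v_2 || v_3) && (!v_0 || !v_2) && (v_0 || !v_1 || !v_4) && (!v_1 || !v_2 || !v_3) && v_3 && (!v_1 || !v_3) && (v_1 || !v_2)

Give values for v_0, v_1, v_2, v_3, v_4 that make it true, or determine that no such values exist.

v_0=T, v_1=F, v_2=F, v_3=T, v_4=T

Unit clause (v_3) forces v_3 = True.
In (!v_1 || !v_3) only !v_1 is left, so v_1 = False.
In (v_1 || !v_2) only !v_2 is left, so v_2 = False.
In (v_0 || v_1 || v_2) only v_0 is left, so v_0 = True.
Set v_4 = True.
All clauses satisfied.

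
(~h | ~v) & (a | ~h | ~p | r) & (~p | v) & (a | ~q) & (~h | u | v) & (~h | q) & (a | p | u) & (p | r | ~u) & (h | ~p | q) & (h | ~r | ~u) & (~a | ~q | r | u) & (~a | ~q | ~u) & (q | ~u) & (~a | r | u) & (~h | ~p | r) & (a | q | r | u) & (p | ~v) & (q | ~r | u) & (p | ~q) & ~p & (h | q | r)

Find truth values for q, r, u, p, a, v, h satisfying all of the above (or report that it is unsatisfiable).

The formula is unsatisfiable.

Case p = True:
  Clause (~p) is falsified — contradiction.
Case p = False:
  (p | ~v) forces v = False.
  (p | ~q) forces q = False.
  (~h | q) forces h = False.
  (q | ~u) forces u = False.
  (a | p | u) forces a = True.
  (~a | r | u) forces r = True.
  Clause (q | ~r | u) is falsified — contradiction.
Both cases fail, so the formula is unsatisfiable.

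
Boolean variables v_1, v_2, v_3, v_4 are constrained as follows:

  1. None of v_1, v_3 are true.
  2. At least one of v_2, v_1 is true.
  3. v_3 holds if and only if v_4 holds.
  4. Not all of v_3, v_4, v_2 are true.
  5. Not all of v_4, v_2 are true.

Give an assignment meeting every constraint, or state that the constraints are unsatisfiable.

v_1: False, v_2: True, v_3: False, v_4: False

  (1) {v_1, v_3}: 0 true — none ✓
  (2) {v_2, v_1}: 1 true — at least one ✓
  (3) v_3=F, v_4=F — same ✓
  (4) {v_3, v_4, v_2}: 1/3 true — not all ✓
  (5) {v_4, v_2}: 1/2 true — not all ✓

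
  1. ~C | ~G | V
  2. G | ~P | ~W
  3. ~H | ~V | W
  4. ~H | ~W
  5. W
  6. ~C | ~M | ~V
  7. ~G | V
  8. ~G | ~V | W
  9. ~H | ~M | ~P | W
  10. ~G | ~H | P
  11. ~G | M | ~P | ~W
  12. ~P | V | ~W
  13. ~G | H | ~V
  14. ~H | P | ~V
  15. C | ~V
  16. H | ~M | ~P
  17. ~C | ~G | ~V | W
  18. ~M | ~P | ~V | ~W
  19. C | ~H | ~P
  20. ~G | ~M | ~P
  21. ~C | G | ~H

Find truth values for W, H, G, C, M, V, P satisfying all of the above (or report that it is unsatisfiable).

W=T, H=F, G=F, C=F, M=F, V=F, P=F

Unit clause (W) forces W = True.
In (~H | ~W) only ~H is left, so H = False.
Set G = False.
  then (G | ~P | ~W) forces P = False.
Set C = False.
  then (C | ~V) forces V = False.
Set M = False.
All clauses satisfied.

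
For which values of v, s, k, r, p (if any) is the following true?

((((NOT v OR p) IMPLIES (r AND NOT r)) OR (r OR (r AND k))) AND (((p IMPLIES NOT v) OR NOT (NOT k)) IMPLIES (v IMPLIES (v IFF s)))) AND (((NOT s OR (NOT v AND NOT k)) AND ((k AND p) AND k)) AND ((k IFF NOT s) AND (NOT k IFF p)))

Case k = True: the formula simplifies to ((((NOT v OR p) IMPLIES (r AND NOT r)) OR (r OR r)) AND (v IMPLIES (v IFF s))) AND ((NOT s AND p) AND (NOT s AND NOT p)).
  p = True: the conjunct NOT p is False.
  p = False: the conjunct p is False.
Case k = False: the conjunct k is False.
Both cases fail — unsatisfiable.

Unsatisfiable — no assignment works.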